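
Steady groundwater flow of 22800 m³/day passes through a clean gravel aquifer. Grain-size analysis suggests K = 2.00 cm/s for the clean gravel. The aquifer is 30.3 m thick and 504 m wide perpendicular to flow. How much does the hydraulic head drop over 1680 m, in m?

1.45

Convert K: 2.00 cm/s × 864 = 1728 m/day.
Cross-sectional area A = 504 × 30.3 = 15271 m².
From Q = K·A·i, i = Q / (K·A) = 22800 / (1728 × 15271) = 0.0008640.
Head loss Δh = i · L = 0.0008640 × 1680 = 1.452 m.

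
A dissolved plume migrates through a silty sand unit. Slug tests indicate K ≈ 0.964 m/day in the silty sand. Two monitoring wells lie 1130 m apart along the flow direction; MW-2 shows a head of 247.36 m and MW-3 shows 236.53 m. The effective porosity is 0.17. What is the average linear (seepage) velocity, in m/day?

Hydraulic gradient i = (247.36 − 236.53) / 1130 = 10.83 / 1130 = 0.009584.
Darcy flux q = K · i = 0.9640 × 0.009584 = 0.009239 m/day.
Seepage velocity v = q / n_e = 0.009239 / 0.17 = 0.05435 m/day.

0.0543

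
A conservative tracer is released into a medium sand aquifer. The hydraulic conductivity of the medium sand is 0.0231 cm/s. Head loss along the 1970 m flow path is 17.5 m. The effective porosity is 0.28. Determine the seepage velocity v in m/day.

Convert K: 0.0231 cm/s × 864 = 19.96 m/day.
Hydraulic gradient i = Δh / L = 17.5 / 1970 = 0.008883.
Darcy flux q = K · i = 19.96 × 0.008883 = 0.1773 m/day.
Seepage velocity v = q / n_e = 0.1773 / 0.28 = 0.6332 m/day.

0.633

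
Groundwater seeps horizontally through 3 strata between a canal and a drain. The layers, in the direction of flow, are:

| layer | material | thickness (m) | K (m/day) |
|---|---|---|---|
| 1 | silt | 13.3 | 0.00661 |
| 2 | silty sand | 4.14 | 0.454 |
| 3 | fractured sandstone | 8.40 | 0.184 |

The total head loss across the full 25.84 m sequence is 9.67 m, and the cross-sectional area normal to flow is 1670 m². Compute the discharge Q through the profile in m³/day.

Flow is perpendicular to layering, so the layers act in series and the equivalent K is the thickness-weighted harmonic mean.
Total thickness L = 13.3 + 4.14 + 8.40 = 25.84 m.
Σ(b_i/K_i) = 13.3/0.00661 + 4.14/0.454 + 8.40/0.184 = 2067 d.
K_eq = L / Σ(b_i/K_i) = 25.84 / 2067 = 0.01250 m/day.
Q = K_eq · A · (Δh/L) = 0.01250 × 1670 × (9.67/25.84) = 7.813 m³/day.

7.81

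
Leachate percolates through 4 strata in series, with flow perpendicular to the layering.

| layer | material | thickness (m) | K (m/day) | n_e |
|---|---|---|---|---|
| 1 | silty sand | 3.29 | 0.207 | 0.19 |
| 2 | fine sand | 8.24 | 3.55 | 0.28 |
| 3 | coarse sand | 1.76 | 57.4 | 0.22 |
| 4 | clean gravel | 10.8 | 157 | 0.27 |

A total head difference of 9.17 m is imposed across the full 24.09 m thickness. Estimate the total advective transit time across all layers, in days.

With flow normal to the layers, continuity requires the same specific discharge q through every layer.
Σ(b_i/K_i) = 3.29/0.207 + 8.24/3.55 + 1.76/57.4 + 10.8/157 = 18.31 d.
q = Δh / Σ(b_i/K_i) = 9.17 / 18.31 = 0.5007 m/day.
In each layer the seepage velocity is v_i = q/n_i, so the layer transit time is t_i = b_i·n_i / q:
  layer 1 (silty sand): t_1 = 3.29 × 0.19 / 0.5007 = 1.248 d
  layer 2 (fine sand): t_2 = 8.24 × 0.28 / 0.5007 = 4.608 d
  layer 3 (coarse sand): t_3 = 1.76 × 0.22 / 0.5007 = 0.7733 d
  layer 4 (clean gravel): t_4 = 10.8 × 0.27 / 0.5007 = 5.824 d
Total t = Σ t_i = 12.45 days.

12.5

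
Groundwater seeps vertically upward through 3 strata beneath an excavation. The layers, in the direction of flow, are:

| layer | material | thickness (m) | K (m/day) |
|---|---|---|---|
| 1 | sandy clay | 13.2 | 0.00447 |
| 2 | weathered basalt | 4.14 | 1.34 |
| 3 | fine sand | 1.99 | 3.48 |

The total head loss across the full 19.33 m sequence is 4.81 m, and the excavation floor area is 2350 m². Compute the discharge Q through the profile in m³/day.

3.82

Flow is perpendicular to layering, so the layers act in series and the equivalent K is the thickness-weighted harmonic mean.
Total thickness L = 13.2 + 4.14 + 1.99 = 19.33 m.
Σ(b_i/K_i) = 13.2/0.00447 + 4.14/1.34 + 1.99/3.48 = 2957 d.
K_eq = L / Σ(b_i/K_i) = 19.33 / 2957 = 0.006538 m/day.
Q = K_eq · A · (Δh/L) = 0.006538 × 2350 × (4.81/19.33) = 3.823 m³/day.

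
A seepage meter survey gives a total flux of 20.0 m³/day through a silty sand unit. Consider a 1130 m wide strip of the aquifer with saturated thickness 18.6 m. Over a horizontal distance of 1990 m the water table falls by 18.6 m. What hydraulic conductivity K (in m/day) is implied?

0.102

Cross-sectional area A = 1130 × 18.6 = 21018 m².
Hydraulic gradient i = Δh / L = 18.6 / 1990 = 0.009347.
From Q = K·A·i, K = Q / (A·i) = 20.0 / (21018 × 0.009347) = 0.1018 m/day.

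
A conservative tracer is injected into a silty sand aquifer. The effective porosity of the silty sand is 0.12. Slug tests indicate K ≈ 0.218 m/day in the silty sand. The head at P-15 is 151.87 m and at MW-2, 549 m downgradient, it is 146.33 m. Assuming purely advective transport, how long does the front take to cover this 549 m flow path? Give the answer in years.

82.0

Hydraulic gradient i = (151.87 − 146.33) / 549 = 5.54 / 549 = 0.01009.
Darcy flux q = K · i = 0.2180 × 0.01009 = 0.002200 m/day.
Seepage velocity v = q / n_e = 0.002200 / 0.12 = 0.01833 m/day.
Travel time t = L / v = 549 / 0.01833 = 29947 days = 81.99 years.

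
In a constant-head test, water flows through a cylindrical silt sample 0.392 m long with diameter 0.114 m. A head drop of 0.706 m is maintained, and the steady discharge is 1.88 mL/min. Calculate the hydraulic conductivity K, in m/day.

Cross-sectional area A = π·(d/2)² = π × (0.114/2)² = 0.01021 m².
Convert discharge: 1.88 mL/min = 3.133e-08 m³/s.
Darcy's law rearranged: K = Q·L / (A·Δh) = 3.133e-08 × 0.392 / (0.01021 × 0.706) = 1.704e-06 m/s = 0.1473 m/day.

0.147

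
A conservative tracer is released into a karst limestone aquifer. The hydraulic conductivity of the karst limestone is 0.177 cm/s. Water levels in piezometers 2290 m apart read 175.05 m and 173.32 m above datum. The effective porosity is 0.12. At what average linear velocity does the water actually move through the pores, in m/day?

0.963

Convert K: 0.177 cm/s × 864 = 152.9 m/day.
Hydraulic gradient i = (175.05 − 173.32) / 2290 = 1.73 / 2290 = 0.0007555.
Darcy flux q = K · i = 152.9 × 0.0007555 = 0.1155 m/day.
Seepage velocity v = q / n_e = 0.1155 / 0.12 = 0.9628 m/day.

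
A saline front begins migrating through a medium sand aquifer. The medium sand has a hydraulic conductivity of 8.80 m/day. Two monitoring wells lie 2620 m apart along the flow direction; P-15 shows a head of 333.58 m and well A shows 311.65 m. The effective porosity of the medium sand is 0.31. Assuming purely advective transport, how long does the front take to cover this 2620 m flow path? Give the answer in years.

30.2

Hydraulic gradient i = (333.58 − 311.65) / 2620 = 21.93 / 2620 = 0.008370.
Darcy flux q = K · i = 8.800 × 0.008370 = 0.07366 m/day.
Seepage velocity v = q / n_e = 0.07366 / 0.31 = 0.2376 m/day.
Travel time t = L / v = 2620 / 0.2376 = 11027 days = 30.19 years.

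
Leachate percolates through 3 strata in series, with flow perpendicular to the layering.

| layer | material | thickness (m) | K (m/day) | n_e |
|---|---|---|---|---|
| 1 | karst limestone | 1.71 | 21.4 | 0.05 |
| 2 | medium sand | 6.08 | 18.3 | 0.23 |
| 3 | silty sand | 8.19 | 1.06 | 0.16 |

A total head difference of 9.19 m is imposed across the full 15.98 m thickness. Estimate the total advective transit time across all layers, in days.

With flow normal to the layers, continuity requires the same specific discharge q through every layer.
Σ(b_i/K_i) = 1.71/21.4 + 6.08/18.3 + 8.19/1.06 = 8.139 d.
q = Δh / Σ(b_i/K_i) = 9.19 / 8.139 = 1.129 m/day.
In each layer the seepage velocity is v_i = q/n_i, so the layer transit time is t_i = b_i·n_i / q:
  layer 1 (karst limestone): t_1 = 1.71 × 0.05 / 1.129 = 0.07572 d
  layer 2 (medium sand): t_2 = 6.08 × 0.23 / 1.129 = 1.238 d
  layer 3 (silty sand): t_3 = 8.19 × 0.16 / 1.129 = 1.160 d
Total t = Σ t_i = 2.475 days.

2.47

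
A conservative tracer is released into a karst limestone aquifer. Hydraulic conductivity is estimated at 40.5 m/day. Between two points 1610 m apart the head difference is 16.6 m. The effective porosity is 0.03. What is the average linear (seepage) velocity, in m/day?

Hydraulic gradient i = Δh / L = 16.6 / 1610 = 0.01031.
Darcy flux q = K · i = 40.50 × 0.01031 = 0.4176 m/day.
Seepage velocity v = q / n_e = 0.4176 / 0.03 = 13.92 m/day.

13.9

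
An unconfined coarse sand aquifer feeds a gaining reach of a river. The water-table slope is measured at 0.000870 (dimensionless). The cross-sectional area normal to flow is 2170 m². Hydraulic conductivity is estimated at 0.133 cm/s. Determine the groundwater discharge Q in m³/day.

Convert K: 0.133 cm/s × 864 = 114.9 m/day.
Hydraulic gradient i = 0.000870.
Darcy's law: Q = K · A · i = 114.9 × 2170 × 0.0008700 = 216.9 m³/day.

217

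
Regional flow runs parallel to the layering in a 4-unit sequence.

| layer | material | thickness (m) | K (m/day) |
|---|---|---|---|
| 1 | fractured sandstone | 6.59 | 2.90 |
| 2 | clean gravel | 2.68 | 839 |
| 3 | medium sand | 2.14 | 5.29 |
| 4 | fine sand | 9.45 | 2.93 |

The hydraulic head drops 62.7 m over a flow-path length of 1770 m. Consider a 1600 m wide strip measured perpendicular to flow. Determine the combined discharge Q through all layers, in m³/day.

131000

Flow is parallel to layering, so each bed carries its own Darcy discharge and the transmissivities add.
Σ(K_i·b_i) = 2.90×6.59 + 839×2.68 + 5.29×2.14 + 2.93×9.45 = 2307 m²/day.
Hydraulic gradient i = Δh / L = 62.7 / 1770 = 0.03542.
Q = Σ(K_i·b_i) · W · i = 2307 × 1600 × 0.03542 = 1.307e+05 m³/day.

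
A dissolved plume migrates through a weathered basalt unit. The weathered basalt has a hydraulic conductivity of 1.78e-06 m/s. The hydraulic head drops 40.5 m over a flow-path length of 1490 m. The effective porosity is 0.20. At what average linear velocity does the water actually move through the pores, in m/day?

Convert K: 1.78e-06 m/s × 86400 = 0.1538 m/day.
Hydraulic gradient i = Δh / L = 40.5 / 1490 = 0.02718.
Darcy flux q = K · i = 0.1538 × 0.02718 = 0.004180 m/day.
Seepage velocity v = q / n_e = 0.004180 / 0.20 = 0.02090 m/day.

0.0209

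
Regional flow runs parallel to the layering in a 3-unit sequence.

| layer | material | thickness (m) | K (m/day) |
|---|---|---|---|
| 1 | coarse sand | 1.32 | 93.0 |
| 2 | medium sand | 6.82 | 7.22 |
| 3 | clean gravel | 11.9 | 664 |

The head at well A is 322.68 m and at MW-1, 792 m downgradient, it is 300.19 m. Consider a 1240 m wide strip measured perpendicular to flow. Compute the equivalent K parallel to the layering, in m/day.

Flow is parallel to layering, so each bed carries its own Darcy discharge and the transmissivities add.
Σ(K_i·b_i) = 93.0×1.32 + 7.22×6.82 + 664×11.9 = 8074 m²/day.
Total thickness b = 20.04 m, so K_eq = Σ(K_i·b_i)/b = 402.9 m/day.

403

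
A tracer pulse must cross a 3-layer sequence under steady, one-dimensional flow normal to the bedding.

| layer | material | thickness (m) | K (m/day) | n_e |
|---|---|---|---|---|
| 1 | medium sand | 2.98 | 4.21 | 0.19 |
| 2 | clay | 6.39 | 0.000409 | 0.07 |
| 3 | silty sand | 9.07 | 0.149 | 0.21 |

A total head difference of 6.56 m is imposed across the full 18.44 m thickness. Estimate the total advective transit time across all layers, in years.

With flow normal to the layers, continuity requires the same specific discharge q through every layer.
Σ(b_i/K_i) = 2.98/4.21 + 6.39/0.000409 + 9.07/0.149 = 15685 d.
q = Δh / Σ(b_i/K_i) = 6.56 / 15685 = 0.0004182 m/day.
In each layer the seepage velocity is v_i = q/n_i, so the layer transit time is t_i = b_i·n_i / q:
  layer 1 (medium sand): t_1 = 2.98 × 0.19 / 0.0004182 = 1354 d
  layer 2 (clay): t_2 = 6.39 × 0.07 / 0.0004182 = 1070 d
  layer 3 (silty sand): t_3 = 9.07 × 0.21 / 0.0004182 = 4554 d
Total t = Σ t_i = 6977 days = 19.10 years.

19.1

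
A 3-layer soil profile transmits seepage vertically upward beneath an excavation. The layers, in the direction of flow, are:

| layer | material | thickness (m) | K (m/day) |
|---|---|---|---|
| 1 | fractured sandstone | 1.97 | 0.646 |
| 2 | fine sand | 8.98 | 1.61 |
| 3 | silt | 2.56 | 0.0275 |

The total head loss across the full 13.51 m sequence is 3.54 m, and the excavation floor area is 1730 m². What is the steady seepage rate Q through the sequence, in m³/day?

Flow is perpendicular to layering, so the layers act in series and the equivalent K is the thickness-weighted harmonic mean.
Total thickness L = 1.97 + 8.98 + 2.56 = 13.51 m.
Σ(b_i/K_i) = 1.97/0.646 + 8.98/1.61 + 2.56/0.0275 = 101.7 d.
K_eq = L / Σ(b_i/K_i) = 13.51 / 101.7 = 0.1328 m/day.
Q = K_eq · A · (Δh/L) = 0.1328 × 1730 × (3.54/13.51) = 60.21 m³/day.

60.2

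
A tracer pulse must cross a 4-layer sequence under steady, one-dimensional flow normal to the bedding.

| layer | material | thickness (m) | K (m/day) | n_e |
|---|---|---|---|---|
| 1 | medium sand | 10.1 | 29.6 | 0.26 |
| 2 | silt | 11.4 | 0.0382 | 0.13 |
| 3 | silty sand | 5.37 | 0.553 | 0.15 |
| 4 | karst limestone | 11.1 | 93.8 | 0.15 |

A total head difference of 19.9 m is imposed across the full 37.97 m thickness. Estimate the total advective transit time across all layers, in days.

102

With flow normal to the layers, continuity requires the same specific discharge q through every layer.
Σ(b_i/K_i) = 10.1/29.6 + 11.4/0.0382 + 5.37/0.553 + 11.1/93.8 = 308.6 d.
q = Δh / Σ(b_i/K_i) = 19.9 / 308.6 = 0.06448 m/day.
In each layer the seepage velocity is v_i = q/n_i, so the layer transit time is t_i = b_i·n_i / q:
  layer 1 (medium sand): t_1 = 10.1 × 0.26 / 0.06448 = 40.72 d
  layer 2 (silt): t_2 = 11.4 × 0.13 / 0.06448 = 22.98 d
  layer 3 (silty sand): t_3 = 5.37 × 0.15 / 0.06448 = 12.49 d
  layer 4 (karst limestone): t_4 = 11.1 × 0.15 / 0.06448 = 25.82 d
Total t = Σ t_i = 102.0 days.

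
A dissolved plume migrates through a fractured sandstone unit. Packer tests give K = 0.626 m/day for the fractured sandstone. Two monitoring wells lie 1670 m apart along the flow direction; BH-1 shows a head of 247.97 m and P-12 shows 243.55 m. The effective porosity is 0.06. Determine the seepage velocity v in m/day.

Hydraulic gradient i = (247.97 − 243.55) / 1670 = 4.42 / 1670 = 0.002647.
Darcy flux q = K · i = 0.6260 × 0.002647 = 0.001657 m/day.
Seepage velocity v = q / n_e = 0.001657 / 0.06 = 0.02761 m/day.

0.0276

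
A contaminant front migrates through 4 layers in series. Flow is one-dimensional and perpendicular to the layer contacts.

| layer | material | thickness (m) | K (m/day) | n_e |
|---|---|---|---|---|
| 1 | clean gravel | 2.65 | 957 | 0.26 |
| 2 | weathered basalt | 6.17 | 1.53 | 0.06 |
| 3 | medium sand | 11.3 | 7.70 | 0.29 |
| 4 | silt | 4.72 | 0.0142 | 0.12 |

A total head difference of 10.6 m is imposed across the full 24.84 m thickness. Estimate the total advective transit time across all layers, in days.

With flow normal to the layers, continuity requires the same specific discharge q through every layer.
Σ(b_i/K_i) = 2.65/957 + 6.17/1.53 + 11.3/7.70 + 4.72/0.0142 = 337.9 d.
q = Δh / Σ(b_i/K_i) = 10.6 / 337.9 = 0.03137 m/day.
In each layer the seepage velocity is v_i = q/n_i, so the layer transit time is t_i = b_i·n_i / q:
  layer 1 (clean gravel): t_1 = 2.65 × 0.26 / 0.03137 = 21.96 d
  layer 2 (weathered basalt): t_2 = 6.17 × 0.06 / 0.03137 = 11.80 d
  layer 3 (medium sand): t_3 = 11.3 × 0.29 / 0.03137 = 104.5 d
  layer 4 (silt): t_4 = 4.72 × 0.12 / 0.03137 = 18.06 d
Total t = Σ t_i = 156.3 days.

156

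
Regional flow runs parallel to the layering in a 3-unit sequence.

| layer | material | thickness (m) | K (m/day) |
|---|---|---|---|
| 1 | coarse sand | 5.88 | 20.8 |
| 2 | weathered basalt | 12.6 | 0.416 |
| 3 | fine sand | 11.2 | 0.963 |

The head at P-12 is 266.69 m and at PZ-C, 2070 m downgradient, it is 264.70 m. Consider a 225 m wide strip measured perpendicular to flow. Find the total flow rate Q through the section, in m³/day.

29.9

Flow is parallel to layering, so each bed carries its own Darcy discharge and the transmissivities add.
Σ(K_i·b_i) = 20.8×5.88 + 0.416×12.6 + 0.963×11.2 = 138.3 m²/day.
Hydraulic gradient i = (266.69 − 264.70) / 2070 = 1.99 / 2070 = 0.0009614.
Q = Σ(K_i·b_i) · W · i = 138.3 × 225 × 0.0009614 = 29.92 m³/day.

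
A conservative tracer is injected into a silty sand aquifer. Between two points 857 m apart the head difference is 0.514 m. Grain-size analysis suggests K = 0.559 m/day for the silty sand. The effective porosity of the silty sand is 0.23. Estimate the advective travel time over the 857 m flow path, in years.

1610

Hydraulic gradient i = Δh / L = 0.514 / 857 = 0.0005998.
Darcy flux q = K · i = 0.5590 × 0.0005998 = 0.0003353 m/day.
Seepage velocity v = q / n_e = 0.0003353 / 0.23 = 0.001458 m/day.
Travel time t = L / v = 857 / 0.001458 = 5.879e+05 days = 1610 years.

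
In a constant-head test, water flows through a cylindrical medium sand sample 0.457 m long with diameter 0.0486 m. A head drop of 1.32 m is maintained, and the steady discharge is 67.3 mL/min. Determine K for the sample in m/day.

18.1

Cross-sectional area A = π·(d/2)² = π × (0.0486/2)² = 0.001855 m².
Convert discharge: 67.3 mL/min = 1.122e-06 m³/s.
Darcy's law rearranged: K = Q·L / (A·Δh) = 1.122e-06 × 0.457 / (0.001855 × 1.32) = 0.0002093 m/s = 18.09 m/day.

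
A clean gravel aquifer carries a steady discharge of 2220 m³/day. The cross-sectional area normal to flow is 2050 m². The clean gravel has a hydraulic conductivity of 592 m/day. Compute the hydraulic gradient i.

0.00183

From Q = K·A·i, i = Q / (K·A) = 2220 / (592.0 × 2050) = 0.001829.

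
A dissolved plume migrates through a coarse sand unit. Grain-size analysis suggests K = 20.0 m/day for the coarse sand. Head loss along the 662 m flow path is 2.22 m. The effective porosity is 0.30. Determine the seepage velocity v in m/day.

0.224

Hydraulic gradient i = Δh / L = 2.22 / 662 = 0.003353.
Darcy flux q = K · i = 20.00 × 0.003353 = 0.06707 m/day.
Seepage velocity v = q / n_e = 0.06707 / 0.30 = 0.2236 m/day.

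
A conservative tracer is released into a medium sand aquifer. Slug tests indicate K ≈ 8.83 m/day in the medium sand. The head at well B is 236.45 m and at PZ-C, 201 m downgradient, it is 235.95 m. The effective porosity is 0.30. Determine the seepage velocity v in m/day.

0.0732

Hydraulic gradient i = (236.45 − 235.95) / 201 = 0.5 / 201 = 0.002488.
Darcy flux q = K · i = 8.830 × 0.002488 = 0.02197 m/day.
Seepage velocity v = q / n_e = 0.02197 / 0.30 = 0.07322 m/day.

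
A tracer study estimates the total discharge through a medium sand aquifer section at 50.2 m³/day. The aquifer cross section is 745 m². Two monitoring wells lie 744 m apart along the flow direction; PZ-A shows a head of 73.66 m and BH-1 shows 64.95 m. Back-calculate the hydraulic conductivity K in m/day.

Hydraulic gradient i = (73.66 − 64.95) / 744 = 8.71 / 744 = 0.01171.
From Q = K·A·i, K = Q / (A·i) = 50.2 / (745.0 × 0.01171) = 5.756 m/day.

5.76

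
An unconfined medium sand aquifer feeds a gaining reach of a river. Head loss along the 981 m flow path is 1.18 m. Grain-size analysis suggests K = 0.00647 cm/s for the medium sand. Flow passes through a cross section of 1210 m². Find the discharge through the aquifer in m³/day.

Convert K: 0.00647 cm/s × 864 = 5.590 m/day.
Hydraulic gradient i = Δh / L = 1.18 / 981 = 0.001203.
Darcy's law: Q = K · A · i = 5.590 × 1210 × 0.001203 = 8.136 m³/day.

8.14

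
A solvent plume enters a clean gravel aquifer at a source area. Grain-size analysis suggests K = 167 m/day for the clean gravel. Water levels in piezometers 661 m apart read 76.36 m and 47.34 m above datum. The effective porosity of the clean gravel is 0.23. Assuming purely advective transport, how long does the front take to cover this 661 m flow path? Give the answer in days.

Hydraulic gradient i = (76.36 − 47.34) / 661 = 29.02 / 661 = 0.04390.
Darcy flux q = K · i = 167.0 × 0.04390 = 7.332 m/day.
Seepage velocity v = q / n_e = 7.332 / 0.23 = 31.88 m/day.
Travel time t = L / v = 661 / 31.88 = 20.74 days.

20.7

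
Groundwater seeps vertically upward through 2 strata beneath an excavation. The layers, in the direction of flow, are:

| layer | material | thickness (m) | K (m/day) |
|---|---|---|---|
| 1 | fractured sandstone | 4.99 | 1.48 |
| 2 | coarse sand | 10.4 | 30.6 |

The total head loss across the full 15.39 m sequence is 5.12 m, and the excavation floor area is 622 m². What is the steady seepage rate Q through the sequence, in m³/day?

858

Flow is perpendicular to layering, so the layers act in series and the equivalent K is the thickness-weighted harmonic mean.
Total thickness L = 4.99 + 10.4 = 15.39 m.
Σ(b_i/K_i) = 4.99/1.48 + 10.4/30.6 = 3.711 d.
K_eq = L / Σ(b_i/K_i) = 15.39 / 3.711 = 4.147 m/day.
Q = K_eq · A · (Δh/L) = 4.147 × 622 × (5.12/15.39) = 858.0 m³/day.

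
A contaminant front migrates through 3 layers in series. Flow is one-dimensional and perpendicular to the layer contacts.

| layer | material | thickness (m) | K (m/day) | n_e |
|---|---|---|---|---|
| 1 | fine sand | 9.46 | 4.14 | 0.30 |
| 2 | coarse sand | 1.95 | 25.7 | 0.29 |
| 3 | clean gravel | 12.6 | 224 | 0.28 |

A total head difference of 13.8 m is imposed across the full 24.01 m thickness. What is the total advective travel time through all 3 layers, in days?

With flow normal to the layers, continuity requires the same specific discharge q through every layer.
Σ(b_i/K_i) = 9.46/4.14 + 1.95/25.7 + 12.6/224 = 2.417 d.
q = Δh / Σ(b_i/K_i) = 13.8 / 2.417 = 5.709 m/day.
In each layer the seepage velocity is v_i = q/n_i, so the layer transit time is t_i = b_i·n_i / q:
  layer 1 (fine sand): t_1 = 9.46 × 0.30 / 5.709 = 0.4971 d
  layer 2 (coarse sand): t_2 = 1.95 × 0.29 / 5.709 = 0.09905 d
  layer 3 (clean gravel): t_3 = 12.6 × 0.28 / 5.709 = 0.6179 d
Total t = Σ t_i = 1.214 days.

1.21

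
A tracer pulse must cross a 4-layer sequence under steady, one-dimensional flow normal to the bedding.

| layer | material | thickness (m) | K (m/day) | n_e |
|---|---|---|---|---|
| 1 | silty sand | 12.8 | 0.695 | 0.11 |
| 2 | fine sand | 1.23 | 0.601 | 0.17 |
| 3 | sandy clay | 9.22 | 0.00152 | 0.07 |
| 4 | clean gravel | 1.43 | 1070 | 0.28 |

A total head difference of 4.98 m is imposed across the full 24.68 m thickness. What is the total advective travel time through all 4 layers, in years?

8.91

With flow normal to the layers, continuity requires the same specific discharge q through every layer.
Σ(b_i/K_i) = 12.8/0.695 + 1.23/0.601 + 9.22/0.00152 + 1.43/1070 = 6086 d.
q = Δh / Σ(b_i/K_i) = 4.98 / 6086 = 0.0008182 m/day.
In each layer the seepage velocity is v_i = q/n_i, so the layer transit time is t_i = b_i·n_i / q:
  layer 1 (silty sand): t_1 = 12.8 × 0.11 / 0.0008182 = 1721 d
  layer 2 (fine sand): t_2 = 1.23 × 0.17 / 0.0008182 = 255.5 d
  layer 3 (sandy clay): t_3 = 9.22 × 0.07 / 0.0008182 = 788.8 d
  layer 4 (clean gravel): t_4 = 1.43 × 0.28 / 0.0008182 = 489.3 d
Total t = Σ t_i = 3254 days = 8.910 years.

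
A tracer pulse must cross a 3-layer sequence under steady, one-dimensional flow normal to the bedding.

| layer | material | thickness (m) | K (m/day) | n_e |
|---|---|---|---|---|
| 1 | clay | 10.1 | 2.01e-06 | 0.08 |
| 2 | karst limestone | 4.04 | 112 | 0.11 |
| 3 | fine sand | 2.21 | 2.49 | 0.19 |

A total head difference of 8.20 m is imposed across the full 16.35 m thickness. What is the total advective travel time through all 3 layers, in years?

With flow normal to the layers, continuity requires the same specific discharge q through every layer.
Σ(b_i/K_i) = 10.1/2.01e-06 + 4.04/112 + 2.21/2.49 = 5.025e+06 d.
q = Δh / Σ(b_i/K_i) = 8.20 / 5.025e+06 = 1.632e-06 m/day.
In each layer the seepage velocity is v_i = q/n_i, so the layer transit time is t_i = b_i·n_i / q:
  layer 1 (clay): t_1 = 10.1 × 0.08 / 1.632e-06 = 4.951e+05 d
  layer 2 (karst limestone): t_2 = 4.04 × 0.11 / 1.632e-06 = 2.723e+05 d
  layer 3 (fine sand): t_3 = 2.21 × 0.19 / 1.632e-06 = 2.573e+05 d
Total t = Σ t_i = 1.025e+06 days = 2806 years.

2810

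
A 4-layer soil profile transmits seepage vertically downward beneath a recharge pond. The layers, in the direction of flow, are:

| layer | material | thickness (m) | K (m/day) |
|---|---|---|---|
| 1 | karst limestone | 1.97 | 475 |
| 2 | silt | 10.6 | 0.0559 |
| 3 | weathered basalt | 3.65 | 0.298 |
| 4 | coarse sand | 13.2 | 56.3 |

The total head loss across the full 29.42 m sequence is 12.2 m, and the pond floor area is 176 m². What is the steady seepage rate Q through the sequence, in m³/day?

Flow is perpendicular to layering, so the layers act in series and the equivalent K is the thickness-weighted harmonic mean.
Total thickness L = 1.97 + 10.6 + 3.65 + 13.2 = 29.42 m.
Σ(b_i/K_i) = 1.97/475 + 10.6/0.0559 + 3.65/0.298 + 13.2/56.3 = 202.1 d.
K_eq = L / Σ(b_i/K_i) = 29.42 / 202.1 = 0.1456 m/day.
Q = K_eq · A · (Δh/L) = 0.1456 × 176 × (12.2/29.42) = 10.62 m³/day.

10.6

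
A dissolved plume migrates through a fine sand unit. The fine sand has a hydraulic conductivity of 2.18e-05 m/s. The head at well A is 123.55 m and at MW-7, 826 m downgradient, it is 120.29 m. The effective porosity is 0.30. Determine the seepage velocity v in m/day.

0.0248

Convert K: 2.18e-05 m/s × 86400 = 1.884 m/day.
Hydraulic gradient i = (123.55 − 120.29) / 826 = 3.26 / 826 = 0.003947.
Darcy flux q = K · i = 1.884 × 0.003947 = 0.007434 m/day.
Seepage velocity v = q / n_e = 0.007434 / 0.30 = 0.02478 m/day.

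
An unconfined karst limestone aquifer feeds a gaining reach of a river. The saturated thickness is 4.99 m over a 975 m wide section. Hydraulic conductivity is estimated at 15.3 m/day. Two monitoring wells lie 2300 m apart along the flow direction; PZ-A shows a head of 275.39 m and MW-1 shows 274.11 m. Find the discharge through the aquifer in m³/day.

41.4

Cross-sectional area A = 975 × 4.99 = 4865 m².
Hydraulic gradient i = (275.39 − 274.11) / 2300 = 1.28 / 2300 = 0.0005565.
Darcy's law: Q = K · A · i = 15.30 × 4865 × 0.0005565 = 41.43 m³/day.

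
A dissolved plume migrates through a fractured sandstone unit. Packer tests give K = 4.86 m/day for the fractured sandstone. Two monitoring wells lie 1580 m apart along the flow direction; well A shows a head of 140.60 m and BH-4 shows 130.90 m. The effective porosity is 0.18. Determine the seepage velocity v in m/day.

Hydraulic gradient i = (140.60 − 130.90) / 1580 = 9.7 / 1580 = 0.006139.
Darcy flux q = K · i = 4.860 × 0.006139 = 0.02984 m/day.
Seepage velocity v = q / n_e = 0.02984 / 0.18 = 0.1658 m/day.

0.166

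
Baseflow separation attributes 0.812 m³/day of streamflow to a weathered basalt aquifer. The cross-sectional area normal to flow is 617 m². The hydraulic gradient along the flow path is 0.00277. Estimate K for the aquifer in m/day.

Hydraulic gradient i = 0.00277.
From Q = K·A·i, K = Q / (A·i) = 0.812 / (617.0 × 0.002770) = 0.4751 m/day.

0.475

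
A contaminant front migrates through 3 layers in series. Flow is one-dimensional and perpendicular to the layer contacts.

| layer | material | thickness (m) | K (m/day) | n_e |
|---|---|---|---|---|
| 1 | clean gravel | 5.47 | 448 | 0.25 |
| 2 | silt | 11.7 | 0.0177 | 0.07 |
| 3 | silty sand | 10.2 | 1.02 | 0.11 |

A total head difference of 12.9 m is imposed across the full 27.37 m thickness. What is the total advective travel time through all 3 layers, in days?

With flow normal to the layers, continuity requires the same specific discharge q through every layer.
Σ(b_i/K_i) = 5.47/448 + 11.7/0.0177 + 10.2/1.02 = 671.0 d.
q = Δh / Σ(b_i/K_i) = 12.9 / 671.0 = 0.01922 m/day.
In each layer the seepage velocity is v_i = q/n_i, so the layer transit time is t_i = b_i·n_i / q:
  layer 1 (clean gravel): t_1 = 5.47 × 0.25 / 0.01922 = 71.13 d
  layer 2 (silt): t_2 = 11.7 × 0.07 / 0.01922 = 42.60 d
  layer 3 (silty sand): t_3 = 10.2 × 0.11 / 0.01922 = 58.36 d
Total t = Σ t_i = 172.1 days.

172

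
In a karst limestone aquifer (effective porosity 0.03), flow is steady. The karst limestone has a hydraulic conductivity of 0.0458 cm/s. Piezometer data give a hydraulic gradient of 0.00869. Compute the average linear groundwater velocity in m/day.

11.5

Convert K: 0.0458 cm/s × 864 = 39.57 m/day.
Hydraulic gradient i = 0.00869.
Darcy flux q = K · i = 39.57 × 0.008690 = 0.3439 m/day.
Seepage velocity v = q / n_e = 0.3439 / 0.03 = 11.46 m/day.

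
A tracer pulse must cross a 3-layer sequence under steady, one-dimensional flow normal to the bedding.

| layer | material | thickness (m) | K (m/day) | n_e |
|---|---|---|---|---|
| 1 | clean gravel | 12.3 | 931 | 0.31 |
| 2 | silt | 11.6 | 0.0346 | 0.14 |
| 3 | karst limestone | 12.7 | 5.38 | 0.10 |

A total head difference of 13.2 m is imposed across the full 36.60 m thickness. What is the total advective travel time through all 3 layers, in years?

0.470

With flow normal to the layers, continuity requires the same specific discharge q through every layer.
Σ(b_i/K_i) = 12.3/931 + 11.6/0.0346 + 12.7/5.38 = 337.6 d.
q = Δh / Σ(b_i/K_i) = 13.2 / 337.6 = 0.03910 m/day.
In each layer the seepage velocity is v_i = q/n_i, so the layer transit time is t_i = b_i·n_i / q:
  layer 1 (clean gravel): t_1 = 12.3 × 0.31 / 0.03910 = 97.53 d
  layer 2 (silt): t_2 = 11.6 × 0.14 / 0.03910 = 41.54 d
  layer 3 (karst limestone): t_3 = 12.7 × 0.10 / 0.03910 = 32.48 d
Total t = Σ t_i = 171.6 days = 0.4697 years.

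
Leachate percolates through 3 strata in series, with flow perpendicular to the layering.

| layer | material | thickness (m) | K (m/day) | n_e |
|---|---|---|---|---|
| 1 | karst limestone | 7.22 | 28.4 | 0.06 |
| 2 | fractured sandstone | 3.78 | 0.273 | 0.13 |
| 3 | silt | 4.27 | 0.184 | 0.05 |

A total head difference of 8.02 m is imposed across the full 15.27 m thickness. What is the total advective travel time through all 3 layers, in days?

5.29

With flow normal to the layers, continuity requires the same specific discharge q through every layer.
Σ(b_i/K_i) = 7.22/28.4 + 3.78/0.273 + 4.27/0.184 = 37.31 d.
q = Δh / Σ(b_i/K_i) = 8.02 / 37.31 = 0.2150 m/day.
In each layer the seepage velocity is v_i = q/n_i, so the layer transit time is t_i = b_i·n_i / q:
  layer 1 (karst limestone): t_1 = 7.22 × 0.06 / 0.2150 = 2.015 d
  layer 2 (fractured sandstone): t_2 = 3.78 × 0.13 / 0.2150 = 2.286 d
  layer 3 (silt): t_3 = 4.27 × 0.05 / 0.2150 = 0.9931 d
Total t = Σ t_i = 5.294 days.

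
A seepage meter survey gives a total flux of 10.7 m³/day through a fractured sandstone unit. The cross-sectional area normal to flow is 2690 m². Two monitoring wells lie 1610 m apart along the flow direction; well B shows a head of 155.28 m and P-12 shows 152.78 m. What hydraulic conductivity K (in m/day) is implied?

2.56

Hydraulic gradient i = (155.28 − 152.78) / 1610 = 2.5 / 1610 = 0.001553.
From Q = K·A·i, K = Q / (A·i) = 10.7 / (2690 × 0.001553) = 2.562 m/day.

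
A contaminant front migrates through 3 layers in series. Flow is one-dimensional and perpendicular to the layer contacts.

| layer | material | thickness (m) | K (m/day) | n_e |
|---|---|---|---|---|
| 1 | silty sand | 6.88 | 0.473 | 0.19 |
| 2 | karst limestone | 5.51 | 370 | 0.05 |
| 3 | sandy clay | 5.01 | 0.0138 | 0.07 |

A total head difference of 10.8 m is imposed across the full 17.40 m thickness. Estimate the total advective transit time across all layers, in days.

With flow normal to the layers, continuity requires the same specific discharge q through every layer.
Σ(b_i/K_i) = 6.88/0.473 + 5.51/370 + 5.01/0.0138 = 377.6 d.
q = Δh / Σ(b_i/K_i) = 10.8 / 377.6 = 0.02860 m/day.
In each layer the seepage velocity is v_i = q/n_i, so the layer transit time is t_i = b_i·n_i / q:
  layer 1 (silty sand): t_1 = 6.88 × 0.19 / 0.02860 = 45.70 d
  layer 2 (karst limestone): t_2 = 5.51 × 0.05 / 0.02860 = 9.632 d
  layer 3 (sandy clay): t_3 = 5.01 × 0.07 / 0.02860 = 12.26 d
Total t = Σ t_i = 67.60 days.

67.6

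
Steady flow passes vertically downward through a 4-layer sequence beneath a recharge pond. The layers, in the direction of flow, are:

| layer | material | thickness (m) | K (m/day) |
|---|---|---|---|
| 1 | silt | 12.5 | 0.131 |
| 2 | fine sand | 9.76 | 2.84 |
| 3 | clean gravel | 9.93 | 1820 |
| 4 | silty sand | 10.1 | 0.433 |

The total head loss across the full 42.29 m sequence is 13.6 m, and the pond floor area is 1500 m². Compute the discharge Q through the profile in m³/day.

Flow is perpendicular to layering, so the layers act in series and the equivalent K is the thickness-weighted harmonic mean.
Total thickness L = 12.5 + 9.76 + 9.93 + 10.1 = 42.29 m.
Σ(b_i/K_i) = 12.5/0.131 + 9.76/2.84 + 9.93/1820 + 10.1/0.433 = 122.2 d.
K_eq = L / Σ(b_i/K_i) = 42.29 / 122.2 = 0.3461 m/day.
Q = K_eq · A · (Δh/L) = 0.3461 × 1500 × (13.6/42.29) = 167.0 m³/day.

167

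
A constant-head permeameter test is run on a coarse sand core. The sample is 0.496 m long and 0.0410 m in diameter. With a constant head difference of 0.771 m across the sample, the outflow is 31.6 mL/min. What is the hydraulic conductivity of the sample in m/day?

Cross-sectional area A = π·(d/2)² = π × (0.0410/2)² = 0.001320 m².
Convert discharge: 31.6 mL/min = 5.267e-07 m³/s.
Darcy's law rearranged: K = Q·L / (A·Δh) = 5.267e-07 × 0.496 / (0.001320 × 0.771) = 0.0002566 m/s = 22.17 m/day.

22.2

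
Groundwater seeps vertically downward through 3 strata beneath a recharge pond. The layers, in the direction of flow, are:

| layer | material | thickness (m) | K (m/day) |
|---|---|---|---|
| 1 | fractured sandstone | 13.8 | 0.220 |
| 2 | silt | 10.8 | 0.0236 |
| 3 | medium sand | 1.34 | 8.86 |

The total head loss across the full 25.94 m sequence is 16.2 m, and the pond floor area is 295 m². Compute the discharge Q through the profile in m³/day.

9.18

Flow is perpendicular to layering, so the layers act in series and the equivalent K is the thickness-weighted harmonic mean.
Total thickness L = 13.8 + 10.8 + 1.34 = 25.94 m.
Σ(b_i/K_i) = 13.8/0.220 + 10.8/0.0236 + 1.34/8.86 = 520.5 d.
K_eq = L / Σ(b_i/K_i) = 25.94 / 520.5 = 0.04984 m/day.
Q = K_eq · A · (Δh/L) = 0.04984 × 295 × (16.2/25.94) = 9.181 m³/day.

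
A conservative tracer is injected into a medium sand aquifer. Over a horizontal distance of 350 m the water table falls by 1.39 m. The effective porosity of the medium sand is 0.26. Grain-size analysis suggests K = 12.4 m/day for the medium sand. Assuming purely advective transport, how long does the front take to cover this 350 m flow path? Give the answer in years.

Hydraulic gradient i = Δh / L = 1.39 / 350 = 0.003971.
Darcy flux q = K · i = 12.40 × 0.003971 = 0.04925 m/day.
Seepage velocity v = q / n_e = 0.04925 / 0.26 = 0.1894 m/day.
Travel time t = L / v = 350 / 0.1894 = 1848 days = 5.059 years.

5.06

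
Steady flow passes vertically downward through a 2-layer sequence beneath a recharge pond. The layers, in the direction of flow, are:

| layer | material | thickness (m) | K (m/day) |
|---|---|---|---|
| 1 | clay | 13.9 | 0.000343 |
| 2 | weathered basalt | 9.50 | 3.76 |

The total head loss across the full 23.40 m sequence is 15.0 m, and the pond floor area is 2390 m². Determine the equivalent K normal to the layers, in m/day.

Flow is perpendicular to layering, so the layers act in series and the equivalent K is the thickness-weighted harmonic mean.
Total thickness L = 13.9 + 9.50 = 23.40 m.
Σ(b_i/K_i) = 13.9/0.000343 + 9.50/3.76 = 40527 d.
K_eq = L / Σ(b_i/K_i) = 23.40 / 40527 = 0.0005774 m/day.

0.000577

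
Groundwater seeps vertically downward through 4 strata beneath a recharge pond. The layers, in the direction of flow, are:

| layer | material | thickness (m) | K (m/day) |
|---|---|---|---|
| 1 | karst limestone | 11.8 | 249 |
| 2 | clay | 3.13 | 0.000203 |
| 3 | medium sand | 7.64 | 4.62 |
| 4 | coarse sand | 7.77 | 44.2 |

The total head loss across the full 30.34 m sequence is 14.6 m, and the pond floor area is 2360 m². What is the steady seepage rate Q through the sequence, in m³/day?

Flow is perpendicular to layering, so the layers act in series and the equivalent K is the thickness-weighted harmonic mean.
Total thickness L = 11.8 + 3.13 + 7.64 + 7.77 = 30.34 m.
Σ(b_i/K_i) = 11.8/249 + 3.13/0.000203 + 7.64/4.62 + 7.77/44.2 = 15421 d.
K_eq = L / Σ(b_i/K_i) = 30.34 / 15421 = 0.001967 m/day.
Q = K_eq · A · (Δh/L) = 0.001967 × 2360 × (14.6/30.34) = 2.234 m³/day.

2.23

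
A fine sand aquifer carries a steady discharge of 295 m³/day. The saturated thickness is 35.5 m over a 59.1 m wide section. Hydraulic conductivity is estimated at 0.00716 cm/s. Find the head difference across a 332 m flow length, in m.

Convert K: 0.00716 cm/s × 864 = 6.186 m/day.
Cross-sectional area A = 59.1 × 35.5 = 2098 m².
From Q = K·A·i, i = Q / (K·A) = 295 / (6.186 × 2098) = 0.02273.
Head loss Δh = i · L = 0.02273 × 332 = 7.546 m.

7.55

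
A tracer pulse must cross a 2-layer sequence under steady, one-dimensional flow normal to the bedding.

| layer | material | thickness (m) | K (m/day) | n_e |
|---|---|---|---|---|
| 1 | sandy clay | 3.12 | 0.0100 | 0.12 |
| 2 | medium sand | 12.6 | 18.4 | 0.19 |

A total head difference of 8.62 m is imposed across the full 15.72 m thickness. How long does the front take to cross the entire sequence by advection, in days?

100

With flow normal to the layers, continuity requires the same specific discharge q through every layer.
Σ(b_i/K_i) = 3.12/0.0100 + 12.6/18.4 = 312.7 d.
q = Δh / Σ(b_i/K_i) = 8.62 / 312.7 = 0.02757 m/day.
In each layer the seepage velocity is v_i = q/n_i, so the layer transit time is t_i = b_i·n_i / q:
  layer 1 (sandy clay): t_1 = 3.12 × 0.12 / 0.02757 = 13.58 d
  layer 2 (medium sand): t_2 = 12.6 × 0.19 / 0.02757 = 86.84 d
Total t = Σ t_i = 100.4 days.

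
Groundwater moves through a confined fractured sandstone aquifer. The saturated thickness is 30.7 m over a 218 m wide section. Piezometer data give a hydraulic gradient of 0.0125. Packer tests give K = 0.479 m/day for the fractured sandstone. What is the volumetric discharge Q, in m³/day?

40.1

Cross-sectional area A = 218 × 30.7 = 6693 m².
Hydraulic gradient i = 0.0125.
Darcy's law: Q = K · A · i = 0.4790 × 6693 × 0.01250 = 40.07 m³/day.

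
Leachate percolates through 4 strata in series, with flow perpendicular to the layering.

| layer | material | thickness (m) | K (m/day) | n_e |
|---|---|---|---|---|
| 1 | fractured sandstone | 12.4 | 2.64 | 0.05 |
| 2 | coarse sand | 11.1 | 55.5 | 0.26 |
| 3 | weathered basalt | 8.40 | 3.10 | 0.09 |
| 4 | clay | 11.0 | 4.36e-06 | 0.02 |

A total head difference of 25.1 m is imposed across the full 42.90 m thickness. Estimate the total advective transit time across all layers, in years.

1230

With flow normal to the layers, continuity requires the same specific discharge q through every layer.
Σ(b_i/K_i) = 12.4/2.64 + 11.1/55.5 + 8.40/3.10 + 11.0/4.36e-06 = 2.523e+06 d.
q = Δh / Σ(b_i/K_i) = 25.1 / 2.523e+06 = 9.949e-06 m/day.
In each layer the seepage velocity is v_i = q/n_i, so the layer transit time is t_i = b_i·n_i / q:
  layer 1 (fractured sandstone): t_1 = 12.4 × 0.05 / 9.949e-06 = 62320 d
  layer 2 (coarse sand): t_2 = 11.1 × 0.26 / 9.949e-06 = 2.901e+05 d
  layer 3 (weathered basalt): t_3 = 8.40 × 0.09 / 9.949e-06 = 75990 d
  layer 4 (clay): t_4 = 11.0 × 0.02 / 9.949e-06 = 22113 d
Total t = Σ t_i = 4.505e+05 days = 1233 years.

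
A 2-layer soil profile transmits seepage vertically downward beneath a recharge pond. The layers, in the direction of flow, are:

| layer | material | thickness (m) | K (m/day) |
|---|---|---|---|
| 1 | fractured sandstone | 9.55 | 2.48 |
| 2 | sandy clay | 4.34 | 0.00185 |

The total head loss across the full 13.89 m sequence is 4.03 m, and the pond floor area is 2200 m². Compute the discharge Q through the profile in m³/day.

3.77

Flow is perpendicular to layering, so the layers act in series and the equivalent K is the thickness-weighted harmonic mean.
Total thickness L = 9.55 + 4.34 = 13.89 m.
Σ(b_i/K_i) = 9.55/2.48 + 4.34/0.00185 = 2350 d.
K_eq = L / Σ(b_i/K_i) = 13.89 / 2350 = 0.005911 m/day.
Q = K_eq · A · (Δh/L) = 0.005911 × 2200 × (4.03/13.89) = 3.773 m³/day.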